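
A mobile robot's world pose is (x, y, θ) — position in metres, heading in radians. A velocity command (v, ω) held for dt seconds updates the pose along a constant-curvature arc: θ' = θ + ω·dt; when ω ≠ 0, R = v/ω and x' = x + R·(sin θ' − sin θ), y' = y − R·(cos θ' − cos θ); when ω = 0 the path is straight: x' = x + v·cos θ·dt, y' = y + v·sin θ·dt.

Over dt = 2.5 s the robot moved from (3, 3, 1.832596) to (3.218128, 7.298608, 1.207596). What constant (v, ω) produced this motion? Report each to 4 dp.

v = 1.7500, ω = -0.2500

Δθ = 1.207596 − 1.832596 = -0.625000
ω = Δθ/dt = -0.625000/2.5 = -0.2500
R = −Δy/(cos θ' − cos θ) = -7.0000
v = R·ω = -7.0000·-0.2500 = 1.7500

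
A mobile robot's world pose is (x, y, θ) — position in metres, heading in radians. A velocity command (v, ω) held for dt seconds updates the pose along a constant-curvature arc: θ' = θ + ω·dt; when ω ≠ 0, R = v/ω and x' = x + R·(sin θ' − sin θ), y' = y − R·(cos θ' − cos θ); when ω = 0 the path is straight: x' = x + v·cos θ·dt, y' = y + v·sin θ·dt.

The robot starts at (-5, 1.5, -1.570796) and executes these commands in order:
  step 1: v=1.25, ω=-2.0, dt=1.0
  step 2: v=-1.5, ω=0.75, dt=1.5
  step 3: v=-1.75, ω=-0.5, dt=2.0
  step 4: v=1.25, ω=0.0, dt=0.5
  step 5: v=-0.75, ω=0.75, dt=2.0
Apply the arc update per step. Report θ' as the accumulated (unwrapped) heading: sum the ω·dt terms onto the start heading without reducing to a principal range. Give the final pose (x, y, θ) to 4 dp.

(0.1548, 2.6431, -1.9458)

step 1: θ'=-3.5708 (R=-0.6250) → pose (-5.8851, 0.9317, -3.5708)
step 2: θ'=-2.4458 (R=-2.0000) → pose (-3.7708, 1.2152, -2.4458)
step 3: θ'=-3.4458 (R=3.5000) → pose (-0.4789, 1.8681, -3.4458)
step 4: θ'=-3.4458 (straight) → pose (-1.0753, 2.0553, -3.4458)
step 5: θ'=-1.9458 (R=-1.0000) → pose (0.1548, 2.6431, -1.9458)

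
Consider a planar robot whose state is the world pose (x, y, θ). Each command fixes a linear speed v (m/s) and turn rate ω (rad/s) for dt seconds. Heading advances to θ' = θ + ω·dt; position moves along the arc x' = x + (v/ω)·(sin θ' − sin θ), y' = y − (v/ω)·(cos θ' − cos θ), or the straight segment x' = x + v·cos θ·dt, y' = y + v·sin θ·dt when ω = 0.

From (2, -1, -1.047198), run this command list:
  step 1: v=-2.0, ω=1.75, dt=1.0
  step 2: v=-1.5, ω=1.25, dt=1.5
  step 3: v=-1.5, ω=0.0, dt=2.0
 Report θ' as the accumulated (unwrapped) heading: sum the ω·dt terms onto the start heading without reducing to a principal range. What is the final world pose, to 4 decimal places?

(2.9416, -4.2325, 2.5778)

step 1: θ'=0.7028 (R=-1.1429) → pose (0.2716, -0.6994, 0.7028)
step 2: θ'=2.5778 (R=-1.2000) → pose (0.4059, -2.6293, 2.5778)
step 3: θ'=2.5778 (straight) → pose (2.9416, -4.2325, 2.5778)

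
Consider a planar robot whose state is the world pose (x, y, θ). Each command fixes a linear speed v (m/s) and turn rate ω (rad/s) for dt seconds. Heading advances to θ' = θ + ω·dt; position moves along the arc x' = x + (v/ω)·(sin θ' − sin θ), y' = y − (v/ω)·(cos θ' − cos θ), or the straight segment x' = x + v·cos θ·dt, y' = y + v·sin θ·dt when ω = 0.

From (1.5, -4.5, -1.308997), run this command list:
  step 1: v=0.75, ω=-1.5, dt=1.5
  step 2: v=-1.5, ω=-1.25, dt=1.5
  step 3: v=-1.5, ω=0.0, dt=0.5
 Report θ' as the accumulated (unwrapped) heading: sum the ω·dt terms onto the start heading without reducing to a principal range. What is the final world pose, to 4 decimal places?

(0.7333, -7.5392, -5.4340)

step 1: θ'=-3.5590 (R=-0.5000) → pose (0.8143, -5.0865, -3.5590)
step 2: θ'=-5.4340 (R=1.2000) → pose (1.2288, -6.9762, -5.4340)
step 3: θ'=-5.4340 (straight) → pose (0.7333, -7.5392, -5.4340)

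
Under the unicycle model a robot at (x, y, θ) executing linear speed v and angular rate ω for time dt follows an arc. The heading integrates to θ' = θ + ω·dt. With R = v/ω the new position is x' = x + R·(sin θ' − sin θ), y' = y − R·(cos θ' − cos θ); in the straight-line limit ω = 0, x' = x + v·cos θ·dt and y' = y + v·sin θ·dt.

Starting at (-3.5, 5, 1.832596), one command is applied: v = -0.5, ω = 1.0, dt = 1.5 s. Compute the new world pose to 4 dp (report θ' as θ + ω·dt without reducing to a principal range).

θ' = 1.8326 + 1.0·1.5 = 3.3326
R = v/ω = -0.5/1.0 = -0.5000
x' = -3.5 + -0.5000·(sin 3.3326 − sin 1.8326) = -2.9221
y' = 5 − -0.5000·(cos 3.3326 − cos 1.8326) = 4.6385

(-2.9221, 4.6385, 3.3326)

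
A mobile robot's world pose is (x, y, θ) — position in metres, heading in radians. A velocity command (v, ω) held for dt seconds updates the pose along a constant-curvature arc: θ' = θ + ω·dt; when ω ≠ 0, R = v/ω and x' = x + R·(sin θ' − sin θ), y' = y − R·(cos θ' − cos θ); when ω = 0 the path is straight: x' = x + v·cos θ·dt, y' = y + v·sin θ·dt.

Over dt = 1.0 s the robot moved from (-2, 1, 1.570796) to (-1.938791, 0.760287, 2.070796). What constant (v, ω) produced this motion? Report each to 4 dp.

Δθ = 2.070796 − 1.570796 = 0.500000
ω = Δθ/dt = 0.500000/1.0 = 0.5000
R = −Δy/(cos θ' − cos θ) = -0.5000
v = R·ω = -0.5000·0.5000 = -0.2500

v = -0.2500, ω = 0.5000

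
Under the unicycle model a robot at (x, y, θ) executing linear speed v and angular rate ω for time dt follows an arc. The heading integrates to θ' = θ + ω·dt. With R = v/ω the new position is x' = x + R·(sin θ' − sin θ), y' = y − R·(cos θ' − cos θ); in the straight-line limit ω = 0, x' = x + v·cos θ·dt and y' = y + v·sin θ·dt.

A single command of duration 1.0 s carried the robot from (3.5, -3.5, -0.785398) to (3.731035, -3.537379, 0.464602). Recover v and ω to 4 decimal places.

v = 0.2500, ω = 1.2500

Δθ = 0.464602 − -0.785398 = 1.250000
ω = Δθ/dt = 1.250000/1.0 = 1.2500
R = Δx/(sin θ' − sin θ) = 0.2000
v = R·ω = 0.2000·1.2500 = 0.2500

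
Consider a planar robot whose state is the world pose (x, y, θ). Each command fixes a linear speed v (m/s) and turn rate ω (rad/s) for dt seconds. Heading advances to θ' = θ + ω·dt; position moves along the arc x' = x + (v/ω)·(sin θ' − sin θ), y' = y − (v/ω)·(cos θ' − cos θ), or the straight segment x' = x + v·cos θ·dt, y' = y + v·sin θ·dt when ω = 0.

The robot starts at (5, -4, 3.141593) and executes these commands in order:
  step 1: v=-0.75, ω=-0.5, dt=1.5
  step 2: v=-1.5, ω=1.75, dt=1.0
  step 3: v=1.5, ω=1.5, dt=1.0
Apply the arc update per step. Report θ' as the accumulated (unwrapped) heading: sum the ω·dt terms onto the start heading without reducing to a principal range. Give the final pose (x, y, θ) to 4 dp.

(7.5710, -5.5799, 5.6416)

step 1: θ'=2.3916 (R=1.5000) → pose (6.0225, -4.4025, 2.3916)
step 2: θ'=4.1416 (R=-0.8571) → pose (7.3280, -4.2384, 4.1416)
step 3: θ'=5.6416 (R=1.0000) → pose (7.5710, -5.5799, 5.6416)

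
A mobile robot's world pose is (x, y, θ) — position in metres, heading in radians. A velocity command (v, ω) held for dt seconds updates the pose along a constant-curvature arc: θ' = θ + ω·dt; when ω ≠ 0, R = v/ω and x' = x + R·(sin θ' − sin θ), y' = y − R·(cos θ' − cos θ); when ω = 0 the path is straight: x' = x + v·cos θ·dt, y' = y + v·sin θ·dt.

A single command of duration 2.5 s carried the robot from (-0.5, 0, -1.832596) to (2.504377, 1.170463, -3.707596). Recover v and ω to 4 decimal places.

Δθ = -3.707596 − -1.832596 = -1.875000
ω = Δθ/dt = -1.875000/2.5 = -0.7500
R = Δx/(sin θ' − sin θ) = 2.0000
v = R·ω = 2.0000·-0.7500 = -1.5000

v = -1.5000, ω = -0.7500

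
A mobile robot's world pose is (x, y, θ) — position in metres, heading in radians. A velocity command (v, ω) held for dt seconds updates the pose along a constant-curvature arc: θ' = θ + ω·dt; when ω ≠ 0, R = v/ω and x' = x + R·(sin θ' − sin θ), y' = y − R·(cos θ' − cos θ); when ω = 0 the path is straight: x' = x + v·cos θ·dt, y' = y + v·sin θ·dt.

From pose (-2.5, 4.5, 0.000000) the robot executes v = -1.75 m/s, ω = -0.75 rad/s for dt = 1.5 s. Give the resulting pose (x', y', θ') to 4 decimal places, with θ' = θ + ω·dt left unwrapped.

(-4.6053, 5.8273, -1.1250)

θ' = 0.0000 + -0.75·1.5 = -1.1250
R = v/ω = -1.75/-0.75 = 2.3333
x' = -2.5 + 2.3333·(sin -1.1250 − sin 0.0000) = -4.6053
y' = 4.5 − 2.3333·(cos -1.1250 − cos 0.0000) = 5.8273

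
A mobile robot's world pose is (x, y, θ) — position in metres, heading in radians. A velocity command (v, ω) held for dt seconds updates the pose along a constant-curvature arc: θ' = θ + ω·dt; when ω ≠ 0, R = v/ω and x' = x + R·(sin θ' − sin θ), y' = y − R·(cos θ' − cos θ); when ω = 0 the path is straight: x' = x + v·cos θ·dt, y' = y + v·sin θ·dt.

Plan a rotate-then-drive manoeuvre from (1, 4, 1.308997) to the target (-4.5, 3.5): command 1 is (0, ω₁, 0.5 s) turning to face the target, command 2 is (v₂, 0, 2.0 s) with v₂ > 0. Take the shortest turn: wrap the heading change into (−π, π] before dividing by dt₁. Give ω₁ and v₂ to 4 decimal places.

heading to target = atan2(3.5−4, -4.5−1) = -3.0509
Δθ = wrap(-3.0509 − 1.3090) = 1.9233; ω₁ = Δθ/dt₁ = 3.8465
distance = √((-4.5−1)² + (3.5−4)²) = 5.5227; v₂ = distance/dt₂ = 2.7613

ω₁ = 3.8465, v₂ = 2.7613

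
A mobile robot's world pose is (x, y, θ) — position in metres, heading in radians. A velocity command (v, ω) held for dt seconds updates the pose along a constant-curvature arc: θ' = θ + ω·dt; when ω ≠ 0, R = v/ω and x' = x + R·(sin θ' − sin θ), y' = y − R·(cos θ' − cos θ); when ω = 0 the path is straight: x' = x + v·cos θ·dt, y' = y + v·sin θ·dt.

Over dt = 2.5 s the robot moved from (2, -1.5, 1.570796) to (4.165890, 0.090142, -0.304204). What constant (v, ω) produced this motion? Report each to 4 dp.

v = 1.2500, ω = -0.7500

Δθ = -0.304204 − 1.570796 = -1.875000
ω = Δθ/dt = -1.875000/2.5 = -0.7500
R = Δx/(sin θ' − sin θ) = -1.6667
v = R·ω = -1.6667·-0.7500 = 1.2500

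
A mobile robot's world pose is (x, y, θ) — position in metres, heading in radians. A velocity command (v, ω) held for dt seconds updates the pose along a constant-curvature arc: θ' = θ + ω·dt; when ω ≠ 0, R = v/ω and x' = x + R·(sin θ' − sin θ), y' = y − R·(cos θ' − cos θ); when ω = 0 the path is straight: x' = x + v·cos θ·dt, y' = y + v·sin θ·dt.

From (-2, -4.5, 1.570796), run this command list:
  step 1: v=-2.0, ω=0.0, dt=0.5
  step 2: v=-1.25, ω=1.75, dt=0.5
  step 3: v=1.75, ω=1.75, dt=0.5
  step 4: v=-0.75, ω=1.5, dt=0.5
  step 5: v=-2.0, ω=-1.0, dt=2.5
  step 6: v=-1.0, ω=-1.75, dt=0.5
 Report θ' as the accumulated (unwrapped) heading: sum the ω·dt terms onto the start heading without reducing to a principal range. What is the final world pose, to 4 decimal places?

step 1: θ'=1.5708 (straight) → pose (-2.0000, -5.5000, 1.5708)
step 2: θ'=2.4458 (R=-0.7143) → pose (-1.7436, -6.0482, 2.4458)
step 3: θ'=3.3208 (R=1.0000) → pose (-2.5628, -5.8318, 3.3208)
step 4: θ'=4.0708 (R=-0.5000) → pose (-2.2514, -5.6390, 4.0708)
step 5: θ'=1.5708 (R=2.0000) → pose (1.3509, -6.8360, 1.5708)
step 6: θ'=0.6958 (R=0.5714) → pose (1.1458, -7.2746, 0.6958)

(1.1458, -7.2746, 0.6958)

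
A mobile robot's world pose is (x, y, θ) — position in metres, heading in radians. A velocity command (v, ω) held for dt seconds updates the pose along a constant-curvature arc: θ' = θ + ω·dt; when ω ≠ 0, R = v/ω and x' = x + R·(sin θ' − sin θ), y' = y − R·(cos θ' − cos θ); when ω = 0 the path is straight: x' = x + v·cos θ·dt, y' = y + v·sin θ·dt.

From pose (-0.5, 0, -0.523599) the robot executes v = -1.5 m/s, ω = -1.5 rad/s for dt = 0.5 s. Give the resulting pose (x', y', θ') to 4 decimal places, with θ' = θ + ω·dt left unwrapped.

θ' = -0.5236 + -1.5·0.5 = -1.2736
R = v/ω = -1.5/-1.5 = 1.0000
x' = -0.5 + 1.0000·(sin -1.2736 − sin -0.5236) = -0.9562
y' = 0 − 1.0000·(cos -1.2736 − cos -0.5236) = 0.5732

(-0.9562, 0.5732, -1.2736)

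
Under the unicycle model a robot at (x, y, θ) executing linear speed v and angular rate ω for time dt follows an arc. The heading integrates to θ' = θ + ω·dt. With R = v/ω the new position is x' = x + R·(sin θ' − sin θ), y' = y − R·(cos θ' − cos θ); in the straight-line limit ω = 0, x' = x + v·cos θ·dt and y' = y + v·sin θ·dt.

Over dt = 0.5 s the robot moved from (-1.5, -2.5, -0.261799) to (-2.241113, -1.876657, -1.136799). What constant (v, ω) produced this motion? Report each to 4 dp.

Δθ = -1.136799 − -0.261799 = -0.875000
ω = Δθ/dt = -0.875000/0.5 = -1.7500
R = Δx/(sin θ' − sin θ) = 1.1429
v = R·ω = 1.1429·-1.7500 = -2.0000

v = -2.0000, ω = -1.7500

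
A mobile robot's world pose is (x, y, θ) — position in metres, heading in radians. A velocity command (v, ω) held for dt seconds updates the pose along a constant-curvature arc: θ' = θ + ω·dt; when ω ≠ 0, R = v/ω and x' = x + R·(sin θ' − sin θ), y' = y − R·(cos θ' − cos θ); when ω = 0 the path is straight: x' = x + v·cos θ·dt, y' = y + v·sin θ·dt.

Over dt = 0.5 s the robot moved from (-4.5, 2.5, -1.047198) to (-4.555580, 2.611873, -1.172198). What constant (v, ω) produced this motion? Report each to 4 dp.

v = -0.2500, ω = -0.2500

Δθ = -1.172198 − -1.047198 = -0.125000
ω = Δθ/dt = -0.125000/0.5 = -0.2500
R = −Δy/(cos θ' − cos θ) = 1.0000
v = R·ω = 1.0000·-0.2500 = -0.2500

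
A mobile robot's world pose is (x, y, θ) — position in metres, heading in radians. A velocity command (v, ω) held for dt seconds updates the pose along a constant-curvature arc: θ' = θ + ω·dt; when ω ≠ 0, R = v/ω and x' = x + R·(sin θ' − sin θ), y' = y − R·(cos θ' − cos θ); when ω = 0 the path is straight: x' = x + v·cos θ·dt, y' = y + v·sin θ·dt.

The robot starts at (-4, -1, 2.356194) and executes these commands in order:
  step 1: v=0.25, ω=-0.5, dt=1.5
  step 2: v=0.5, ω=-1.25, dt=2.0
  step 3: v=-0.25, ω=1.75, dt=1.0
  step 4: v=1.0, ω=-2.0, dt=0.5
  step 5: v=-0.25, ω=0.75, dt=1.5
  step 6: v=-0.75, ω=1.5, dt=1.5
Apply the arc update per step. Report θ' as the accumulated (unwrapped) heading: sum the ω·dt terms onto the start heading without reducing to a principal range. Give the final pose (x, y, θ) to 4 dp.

(-3.0690, -1.1487, 3.2312)

step 1: θ'=1.6062 (R=-0.5000) → pose (-4.1461, -0.6641, 1.6062)
step 2: θ'=-0.8938 (R=-0.4000) → pose (-3.4346, -0.3994, -0.8938)
step 3: θ'=0.8562 (R=-0.1429) → pose (-3.6539, -0.3953, 0.8562)
step 4: θ'=-0.1438 (R=-0.5000) → pose (-3.2045, -0.2281, -0.1438)
step 5: θ'=0.9812 (R=-0.3333) → pose (-3.5294, -0.3727, 0.9812)
step 6: θ'=3.2312 (R=-0.5000) → pose (-3.0690, -1.1487, 3.2312)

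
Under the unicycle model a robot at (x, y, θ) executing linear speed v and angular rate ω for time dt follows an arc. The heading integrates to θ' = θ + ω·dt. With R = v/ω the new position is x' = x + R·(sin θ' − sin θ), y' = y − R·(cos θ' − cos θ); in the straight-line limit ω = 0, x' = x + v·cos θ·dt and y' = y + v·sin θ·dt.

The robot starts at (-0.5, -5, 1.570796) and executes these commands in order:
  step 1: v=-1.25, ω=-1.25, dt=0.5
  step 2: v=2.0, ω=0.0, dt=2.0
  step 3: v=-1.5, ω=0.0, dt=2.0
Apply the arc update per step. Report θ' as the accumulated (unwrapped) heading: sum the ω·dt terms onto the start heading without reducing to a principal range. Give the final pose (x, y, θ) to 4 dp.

step 1: θ'=0.9458 (R=1.0000) → pose (-0.6890, -5.5851, 0.9458)
step 2: θ'=0.9458 (straight) → pose (1.6514, -2.3412, 0.9458)
step 3: θ'=0.9458 (straight) → pose (-0.1039, -4.7741, 0.9458)

(-0.1039, -4.7741, 0.9458)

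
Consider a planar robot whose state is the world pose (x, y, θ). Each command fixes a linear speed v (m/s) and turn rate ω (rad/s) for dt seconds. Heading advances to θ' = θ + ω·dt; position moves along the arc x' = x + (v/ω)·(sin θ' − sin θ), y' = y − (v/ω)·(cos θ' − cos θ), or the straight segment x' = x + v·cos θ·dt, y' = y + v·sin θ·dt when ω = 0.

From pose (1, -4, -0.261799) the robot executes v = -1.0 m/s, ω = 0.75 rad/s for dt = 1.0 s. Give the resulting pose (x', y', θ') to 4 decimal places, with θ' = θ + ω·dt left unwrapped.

θ' = -0.2618 + 0.75·1.0 = 0.4882
R = v/ω = -1.0/0.75 = -1.3333
x' = 1 + -1.3333·(sin 0.4882 − sin -0.2618) = 0.0295
y' = -4 − -1.3333·(cos 0.4882 − cos -0.2618) = -4.1103

(0.0295, -4.1103, 0.4882)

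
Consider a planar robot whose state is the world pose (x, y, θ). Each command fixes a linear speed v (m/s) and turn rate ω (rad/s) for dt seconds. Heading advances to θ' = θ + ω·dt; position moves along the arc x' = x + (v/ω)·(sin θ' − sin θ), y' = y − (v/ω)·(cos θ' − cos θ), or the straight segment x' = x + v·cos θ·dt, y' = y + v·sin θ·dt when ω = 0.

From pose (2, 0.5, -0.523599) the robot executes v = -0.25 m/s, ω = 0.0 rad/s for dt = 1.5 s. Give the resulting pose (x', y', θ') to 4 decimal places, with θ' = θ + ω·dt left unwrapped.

θ' = -0.5236 + 0.0·1.5 = -0.5236
ω = 0 → straight: x' = 2 + -0.25·cos(-0.5236)·1.5 = 1.6752
y' = 0.5 + -0.25·sin(-0.5236)·1.5 = 0.6875

(1.6752, 0.6875, -0.5236)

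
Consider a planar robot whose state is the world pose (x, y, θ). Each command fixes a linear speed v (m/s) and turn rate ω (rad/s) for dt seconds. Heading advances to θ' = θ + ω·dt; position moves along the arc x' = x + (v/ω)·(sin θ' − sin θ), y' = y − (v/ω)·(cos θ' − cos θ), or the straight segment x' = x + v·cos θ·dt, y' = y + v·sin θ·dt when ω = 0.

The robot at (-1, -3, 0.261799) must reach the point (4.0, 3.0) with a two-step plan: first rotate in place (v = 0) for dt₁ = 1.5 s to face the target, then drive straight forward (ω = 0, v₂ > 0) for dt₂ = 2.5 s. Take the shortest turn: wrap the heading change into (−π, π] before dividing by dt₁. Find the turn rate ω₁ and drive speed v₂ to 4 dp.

heading to target = atan2(3−-3, 4−-1) = 0.8761
Δθ = wrap(0.8761 − 0.2618) = 0.6143; ω₁ = Δθ/dt₁ = 0.4095
distance = √((4−-1)² + (3−-3)²) = 7.8102; v₂ = distance/dt₂ = 3.1241

ω₁ = 0.4095, v₂ = 3.1241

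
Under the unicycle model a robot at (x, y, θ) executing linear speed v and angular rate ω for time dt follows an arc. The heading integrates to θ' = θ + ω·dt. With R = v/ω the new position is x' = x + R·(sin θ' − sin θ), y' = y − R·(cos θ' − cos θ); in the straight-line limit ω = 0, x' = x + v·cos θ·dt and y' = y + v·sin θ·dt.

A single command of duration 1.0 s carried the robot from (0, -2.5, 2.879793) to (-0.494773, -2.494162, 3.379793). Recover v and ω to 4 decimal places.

Δθ = 3.379793 − 2.879793 = 0.500000
ω = Δθ/dt = 0.500000/1.0 = 0.5000
R = Δx/(sin θ' − sin θ) = 1.0000
v = R·ω = 1.0000·0.5000 = 0.5000

v = 0.5000, ω = 0.5000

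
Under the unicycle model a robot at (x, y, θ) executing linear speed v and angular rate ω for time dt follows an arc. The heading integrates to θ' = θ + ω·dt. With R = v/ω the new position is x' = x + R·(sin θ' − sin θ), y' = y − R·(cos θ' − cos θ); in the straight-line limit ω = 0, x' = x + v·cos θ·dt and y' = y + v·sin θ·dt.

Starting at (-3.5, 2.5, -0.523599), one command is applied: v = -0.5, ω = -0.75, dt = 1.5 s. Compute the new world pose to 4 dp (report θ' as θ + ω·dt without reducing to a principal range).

θ' = -0.5236 + -0.75·1.5 = -1.6486
R = v/ω = -0.5/-0.75 = 0.6667
x' = -3.5 + 0.6667·(sin -1.6486 − sin -0.5236) = -3.8313
y' = 2.5 − 0.6667·(cos -1.6486 − cos -0.5236) = 3.1292

(-3.8313, 3.1292, -1.6486)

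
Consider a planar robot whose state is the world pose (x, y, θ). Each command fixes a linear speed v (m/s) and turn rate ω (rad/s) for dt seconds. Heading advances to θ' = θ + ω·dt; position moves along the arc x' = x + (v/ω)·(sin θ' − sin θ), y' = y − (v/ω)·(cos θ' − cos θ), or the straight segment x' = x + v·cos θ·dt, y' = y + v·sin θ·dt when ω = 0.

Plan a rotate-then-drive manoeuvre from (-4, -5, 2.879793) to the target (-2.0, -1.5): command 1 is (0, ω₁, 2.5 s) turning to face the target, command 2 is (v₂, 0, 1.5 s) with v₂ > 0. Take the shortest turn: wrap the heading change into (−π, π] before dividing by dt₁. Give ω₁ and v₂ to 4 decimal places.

heading to target = atan2(-1.5−-5, -2−-4) = 1.0517
Δθ = wrap(1.0517 − 2.8798) = -1.8281; ω₁ = Δθ/dt₁ = -0.7313
distance = √((-2−-4)² + (-1.5−-5)²) = 4.0311; v₂ = distance/dt₂ = 2.6874

ω₁ = -0.7313, v₂ = 2.6874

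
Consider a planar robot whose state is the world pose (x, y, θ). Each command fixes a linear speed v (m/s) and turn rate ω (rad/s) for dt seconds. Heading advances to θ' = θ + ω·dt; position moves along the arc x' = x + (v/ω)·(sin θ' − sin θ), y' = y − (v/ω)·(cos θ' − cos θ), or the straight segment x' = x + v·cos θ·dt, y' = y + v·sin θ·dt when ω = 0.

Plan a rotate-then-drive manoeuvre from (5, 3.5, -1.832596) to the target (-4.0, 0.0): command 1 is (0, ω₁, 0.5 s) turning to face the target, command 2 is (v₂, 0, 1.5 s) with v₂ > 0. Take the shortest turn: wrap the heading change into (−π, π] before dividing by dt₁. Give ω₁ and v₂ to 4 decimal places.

ω₁ = -1.8762, v₂ = 6.4377

heading to target = atan2(0−3.5, -4−5) = -2.7707
Δθ = wrap(-2.7707 − -1.8326) = -0.9381; ω₁ = Δθ/dt₁ = -1.8762
distance = √((-4−5)² + (0−3.5)²) = 9.6566; v₂ = distance/dt₂ = 6.4377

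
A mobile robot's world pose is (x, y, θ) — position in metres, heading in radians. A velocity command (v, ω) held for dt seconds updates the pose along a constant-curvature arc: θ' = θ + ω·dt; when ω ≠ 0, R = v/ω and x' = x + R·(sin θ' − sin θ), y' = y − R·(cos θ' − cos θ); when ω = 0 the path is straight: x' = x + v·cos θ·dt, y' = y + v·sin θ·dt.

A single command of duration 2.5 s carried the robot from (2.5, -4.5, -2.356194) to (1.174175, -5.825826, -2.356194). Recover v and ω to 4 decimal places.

v = 0.7500, ω = 0.0000

Δθ = -2.356194 − -2.356194 = 0.000000
ω = Δθ/dt = 0.000000/2.5 = 0.0000
ω = 0 → v = (Δx·cos θ + Δy·sin θ)/dt = 0.7500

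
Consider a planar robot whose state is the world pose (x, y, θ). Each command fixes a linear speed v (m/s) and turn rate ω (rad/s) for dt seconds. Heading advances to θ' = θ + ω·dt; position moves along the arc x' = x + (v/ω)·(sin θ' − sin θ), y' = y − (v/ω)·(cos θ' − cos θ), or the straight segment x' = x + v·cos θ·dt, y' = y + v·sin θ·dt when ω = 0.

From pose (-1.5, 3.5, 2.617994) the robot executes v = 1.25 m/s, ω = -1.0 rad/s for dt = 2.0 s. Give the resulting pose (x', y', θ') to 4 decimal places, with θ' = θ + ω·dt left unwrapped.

(-1.5993, 5.6013, 0.6180)

θ' = 2.6180 + -1.0·2.0 = 0.6180
R = v/ω = 1.25/-1.0 = -1.2500
x' = -1.5 + -1.2500·(sin 0.6180 − sin 2.6180) = -1.5993
y' = 3.5 − -1.2500·(cos 0.6180 − cos 2.6180) = 5.6013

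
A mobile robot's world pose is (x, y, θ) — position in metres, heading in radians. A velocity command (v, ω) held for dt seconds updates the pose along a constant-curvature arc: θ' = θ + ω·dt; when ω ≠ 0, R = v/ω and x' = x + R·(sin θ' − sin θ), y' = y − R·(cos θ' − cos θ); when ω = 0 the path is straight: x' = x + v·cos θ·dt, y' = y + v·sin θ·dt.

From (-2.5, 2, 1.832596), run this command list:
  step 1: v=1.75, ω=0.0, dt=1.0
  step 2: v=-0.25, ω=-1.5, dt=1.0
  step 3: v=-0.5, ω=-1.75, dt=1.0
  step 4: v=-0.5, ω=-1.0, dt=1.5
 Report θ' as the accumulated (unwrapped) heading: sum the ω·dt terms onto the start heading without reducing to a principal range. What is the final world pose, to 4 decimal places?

(-3.0522, 4.2800, -2.9174)

step 1: θ'=1.8326 (straight) → pose (-2.9529, 3.6904, 1.8326)
step 2: θ'=0.3326 (R=0.1667) → pose (-3.0595, 3.4897, 0.3326)
step 3: θ'=-1.4174 (R=0.2857) → pose (-3.4351, 3.7161, -1.4174)
step 4: θ'=-2.9174 (R=0.5000) → pose (-3.0522, 4.2800, -2.9174)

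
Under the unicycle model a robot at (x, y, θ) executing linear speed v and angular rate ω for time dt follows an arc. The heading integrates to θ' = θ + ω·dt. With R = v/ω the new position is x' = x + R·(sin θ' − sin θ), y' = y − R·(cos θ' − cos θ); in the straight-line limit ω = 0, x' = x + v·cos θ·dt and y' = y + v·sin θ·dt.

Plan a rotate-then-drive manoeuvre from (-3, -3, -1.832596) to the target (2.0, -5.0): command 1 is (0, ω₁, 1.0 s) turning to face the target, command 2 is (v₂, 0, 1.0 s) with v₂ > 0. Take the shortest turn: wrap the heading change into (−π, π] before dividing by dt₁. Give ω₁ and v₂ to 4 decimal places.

ω₁ = 1.4521, v₂ = 5.3852

heading to target = atan2(-5−-3, 2−-3) = -0.3805
Δθ = wrap(-0.3805 − -1.8326) = 1.4521; ω₁ = Δθ/dt₁ = 1.4521
distance = √((2−-3)² + (-5−-3)²) = 5.3852; v₂ = distance/dt₂ = 5.3852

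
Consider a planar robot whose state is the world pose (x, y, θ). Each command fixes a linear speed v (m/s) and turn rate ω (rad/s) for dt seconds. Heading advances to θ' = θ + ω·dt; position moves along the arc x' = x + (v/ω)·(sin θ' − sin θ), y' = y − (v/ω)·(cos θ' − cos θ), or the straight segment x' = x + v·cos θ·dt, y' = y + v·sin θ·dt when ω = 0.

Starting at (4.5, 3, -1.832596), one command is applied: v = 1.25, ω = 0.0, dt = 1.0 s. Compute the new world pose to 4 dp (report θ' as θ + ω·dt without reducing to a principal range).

θ' = -1.8326 + 0.0·1.0 = -1.8326
ω = 0 → straight: x' = 4.5 + 1.25·cos(-1.8326)·1.0 = 4.1765
y' = 3 + 1.25·sin(-1.8326)·1.0 = 1.7926

(4.1765, 1.7926, -1.8326)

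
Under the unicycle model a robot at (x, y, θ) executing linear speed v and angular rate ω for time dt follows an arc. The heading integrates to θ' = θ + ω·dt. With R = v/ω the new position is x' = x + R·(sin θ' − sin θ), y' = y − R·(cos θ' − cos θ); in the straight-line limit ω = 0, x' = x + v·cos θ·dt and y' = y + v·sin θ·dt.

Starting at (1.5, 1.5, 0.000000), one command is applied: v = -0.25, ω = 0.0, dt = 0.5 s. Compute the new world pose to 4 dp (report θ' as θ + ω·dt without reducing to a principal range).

(1.3750, 1.5000, 0.0000)

θ' = 0.0000 + 0.0·0.5 = 0.0000
ω = 0 → straight: x' = 1.5 + -0.25·cos(0.0000)·0.5 = 1.3750
y' = 1.5 + -0.25·sin(0.0000)·0.5 = 1.5000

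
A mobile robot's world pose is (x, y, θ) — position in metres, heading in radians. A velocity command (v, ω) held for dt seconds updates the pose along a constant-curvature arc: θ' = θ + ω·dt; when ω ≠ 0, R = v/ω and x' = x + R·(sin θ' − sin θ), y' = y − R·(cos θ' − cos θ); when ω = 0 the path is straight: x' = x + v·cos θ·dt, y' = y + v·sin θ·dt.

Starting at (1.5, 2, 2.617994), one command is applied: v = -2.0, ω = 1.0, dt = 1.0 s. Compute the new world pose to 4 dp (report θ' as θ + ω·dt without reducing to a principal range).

θ' = 2.6180 + 1.0·1.0 = 3.6180
R = v/ω = -2.0/1.0 = -2.0000
x' = 1.5 + -2.0000·(sin 3.6180 − sin 2.6180) = 3.4172
y' = 2 − -2.0000·(cos 3.6180 − cos 2.6180) = 1.9547

(3.4172, 1.9547, 3.6180)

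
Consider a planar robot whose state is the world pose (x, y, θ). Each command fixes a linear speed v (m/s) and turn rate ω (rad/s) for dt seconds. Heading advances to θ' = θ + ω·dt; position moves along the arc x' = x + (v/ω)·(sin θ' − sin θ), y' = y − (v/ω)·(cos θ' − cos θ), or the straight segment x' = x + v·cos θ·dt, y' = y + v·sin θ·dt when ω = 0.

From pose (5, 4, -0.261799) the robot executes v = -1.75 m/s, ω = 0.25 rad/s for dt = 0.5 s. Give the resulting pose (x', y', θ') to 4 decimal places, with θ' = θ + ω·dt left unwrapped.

(4.1429, 4.1731, -0.1368)

θ' = -0.2618 + 0.25·0.5 = -0.1368
R = v/ω = -1.75/0.25 = -7.0000
x' = 5 + -7.0000·(sin -0.1368 − sin -0.2618) = 4.1429
y' = 4 − -7.0000·(cos -0.1368 − cos -0.2618) = 4.1731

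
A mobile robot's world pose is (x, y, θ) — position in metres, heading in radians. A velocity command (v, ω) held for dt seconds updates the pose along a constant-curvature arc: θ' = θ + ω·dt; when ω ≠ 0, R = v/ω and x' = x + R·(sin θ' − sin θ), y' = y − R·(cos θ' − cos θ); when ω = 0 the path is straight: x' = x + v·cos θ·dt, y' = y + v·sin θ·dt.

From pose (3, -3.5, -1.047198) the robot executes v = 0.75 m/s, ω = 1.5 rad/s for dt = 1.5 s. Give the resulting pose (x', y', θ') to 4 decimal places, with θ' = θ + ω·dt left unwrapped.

θ' = -1.0472 + 1.5·1.5 = 1.2028
R = v/ω = 0.75/1.5 = 0.5000
x' = 3 + 0.5000·(sin 1.2028 − sin -1.0472) = 3.8995
y' = -3.5 − 0.5000·(cos 1.2028 − cos -1.0472) = -3.4299

(3.8995, -3.4299, 1.2028)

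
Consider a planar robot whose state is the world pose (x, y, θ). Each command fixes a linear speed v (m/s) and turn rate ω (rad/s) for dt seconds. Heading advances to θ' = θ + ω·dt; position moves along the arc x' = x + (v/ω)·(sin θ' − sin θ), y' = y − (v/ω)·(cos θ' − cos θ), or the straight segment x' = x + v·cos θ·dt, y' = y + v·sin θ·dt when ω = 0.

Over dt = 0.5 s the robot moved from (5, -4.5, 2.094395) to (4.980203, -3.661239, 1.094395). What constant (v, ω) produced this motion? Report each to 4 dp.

Δθ = 1.094395 − 2.094395 = -1.000000
ω = Δθ/dt = -1.000000/0.5 = -2.0000
R = −Δy/(cos θ' − cos θ) = -0.8750
v = R·ω = -0.8750·-2.0000 = 1.7500

v = 1.7500, ω = -2.0000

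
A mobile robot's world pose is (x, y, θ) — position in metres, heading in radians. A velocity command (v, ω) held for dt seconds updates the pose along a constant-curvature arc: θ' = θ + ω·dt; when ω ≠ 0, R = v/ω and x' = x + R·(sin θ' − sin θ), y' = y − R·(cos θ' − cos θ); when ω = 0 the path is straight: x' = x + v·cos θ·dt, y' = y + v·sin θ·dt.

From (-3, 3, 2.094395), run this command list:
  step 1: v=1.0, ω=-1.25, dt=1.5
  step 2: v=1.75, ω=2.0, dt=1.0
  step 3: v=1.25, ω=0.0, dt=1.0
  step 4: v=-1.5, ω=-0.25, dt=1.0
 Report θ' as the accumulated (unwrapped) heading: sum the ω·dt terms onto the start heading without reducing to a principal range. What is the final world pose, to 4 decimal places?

(-1.9815, 5.2639, 1.9694)

step 1: θ'=0.2194 (R=-0.8000) → pose (-2.4813, 4.1808, 0.2194)
step 2: θ'=2.2194 (R=0.8750) → pose (-1.9744, 5.5634, 2.2194)
step 3: θ'=2.2194 (straight) → pose (-2.7295, 6.5596, 2.2194)
step 4: θ'=1.9694 (R=6.0000) → pose (-1.9815, 5.2639, 1.9694)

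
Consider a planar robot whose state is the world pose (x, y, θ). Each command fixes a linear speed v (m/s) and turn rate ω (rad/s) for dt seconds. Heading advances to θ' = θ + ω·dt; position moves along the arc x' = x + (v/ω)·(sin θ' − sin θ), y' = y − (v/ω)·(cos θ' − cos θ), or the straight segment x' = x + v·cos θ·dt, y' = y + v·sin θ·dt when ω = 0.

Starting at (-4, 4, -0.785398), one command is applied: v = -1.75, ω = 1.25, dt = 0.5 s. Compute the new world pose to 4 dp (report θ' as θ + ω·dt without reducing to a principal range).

θ' = -0.7854 + 1.25·0.5 = -0.1604
R = v/ω = -1.75/1.25 = -1.4000
x' = -4 + -1.4000·(sin -0.1604 − sin -0.7854) = -4.7664
y' = 4 − -1.4000·(cos -0.1604 − cos -0.7854) = 4.3921

(-4.7664, 4.3921, -0.1604)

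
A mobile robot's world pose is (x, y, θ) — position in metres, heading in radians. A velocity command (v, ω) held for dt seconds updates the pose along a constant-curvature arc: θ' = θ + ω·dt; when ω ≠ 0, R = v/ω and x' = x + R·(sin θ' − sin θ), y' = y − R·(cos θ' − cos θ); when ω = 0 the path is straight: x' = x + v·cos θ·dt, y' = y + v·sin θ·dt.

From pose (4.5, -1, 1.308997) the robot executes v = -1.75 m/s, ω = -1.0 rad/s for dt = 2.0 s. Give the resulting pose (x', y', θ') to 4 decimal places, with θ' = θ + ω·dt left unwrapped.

(1.6943, -1.8956, -0.6910)

θ' = 1.3090 + -1.0·2.0 = -0.6910
R = v/ω = -1.75/-1.0 = 1.7500
x' = 4.5 + 1.7500·(sin -0.6910 − sin 1.3090) = 1.6943
y' = -1 − 1.7500·(cos -0.6910 − cos 1.3090) = -1.8956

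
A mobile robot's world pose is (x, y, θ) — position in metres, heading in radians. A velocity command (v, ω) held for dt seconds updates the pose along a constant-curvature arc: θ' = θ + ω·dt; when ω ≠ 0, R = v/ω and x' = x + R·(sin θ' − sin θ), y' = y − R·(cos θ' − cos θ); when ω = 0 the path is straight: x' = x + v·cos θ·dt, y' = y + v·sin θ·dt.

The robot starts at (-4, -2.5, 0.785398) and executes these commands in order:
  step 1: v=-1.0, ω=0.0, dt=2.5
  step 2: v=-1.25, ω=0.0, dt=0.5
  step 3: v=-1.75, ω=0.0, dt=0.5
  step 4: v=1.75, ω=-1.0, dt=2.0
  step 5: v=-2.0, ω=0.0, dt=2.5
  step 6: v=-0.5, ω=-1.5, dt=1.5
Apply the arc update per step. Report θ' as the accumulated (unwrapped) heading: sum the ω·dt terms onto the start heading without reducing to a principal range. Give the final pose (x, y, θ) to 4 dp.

(-5.2762, -0.8371, -3.4646)

step 1: θ'=0.7854 (straight) → pose (-5.7678, -4.2678, 0.7854)
step 2: θ'=0.7854 (straight) → pose (-6.2097, -4.7097, 0.7854)
step 3: θ'=0.7854 (straight) → pose (-6.8284, -5.3284, 0.7854)
step 4: θ'=-1.2146 (R=-1.7500) → pose (-3.9508, -5.9556, -1.2146)
step 5: θ'=-1.2146 (straight) → pose (-5.6944, -1.2695, -1.2146)
step 6: θ'=-3.4646 (R=0.3333) → pose (-5.2762, -0.8371, -3.4646)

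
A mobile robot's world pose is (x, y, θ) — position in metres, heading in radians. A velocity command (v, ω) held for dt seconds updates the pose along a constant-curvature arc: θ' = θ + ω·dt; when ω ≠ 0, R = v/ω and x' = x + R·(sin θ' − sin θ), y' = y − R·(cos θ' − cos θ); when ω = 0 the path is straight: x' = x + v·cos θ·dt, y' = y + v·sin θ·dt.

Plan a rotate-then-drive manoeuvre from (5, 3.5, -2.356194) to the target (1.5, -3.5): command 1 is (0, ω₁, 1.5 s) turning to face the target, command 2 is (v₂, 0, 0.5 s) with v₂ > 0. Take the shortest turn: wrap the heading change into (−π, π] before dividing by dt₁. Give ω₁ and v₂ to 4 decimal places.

ω₁ = 0.2145, v₂ = 15.6525

heading to target = atan2(-3.5−3.5, 1.5−5) = -2.0344
Δθ = wrap(-2.0344 − -2.3562) = 0.3218; ω₁ = Δθ/dt₁ = 0.2145
distance = √((1.5−5)² + (-3.5−3.5)²) = 7.8262; v₂ = distance/dt₂ = 15.6525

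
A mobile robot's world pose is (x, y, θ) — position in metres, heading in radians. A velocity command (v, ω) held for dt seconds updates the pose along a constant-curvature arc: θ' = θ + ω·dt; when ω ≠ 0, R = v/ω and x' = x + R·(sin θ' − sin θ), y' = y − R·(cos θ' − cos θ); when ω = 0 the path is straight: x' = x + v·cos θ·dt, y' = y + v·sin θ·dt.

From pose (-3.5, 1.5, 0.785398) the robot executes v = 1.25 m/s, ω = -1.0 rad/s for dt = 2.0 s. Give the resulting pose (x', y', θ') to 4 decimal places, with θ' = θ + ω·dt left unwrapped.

θ' = 0.7854 + -1.0·2.0 = -1.2146
R = v/ω = 1.25/-1.0 = -1.2500
x' = -3.5 + -1.2500·(sin -1.2146 − sin 0.7854) = -1.4446
y' = 1.5 − -1.2500·(cos -1.2146 − cos 0.7854) = 1.0520

(-1.4446, 1.0520, -1.2146)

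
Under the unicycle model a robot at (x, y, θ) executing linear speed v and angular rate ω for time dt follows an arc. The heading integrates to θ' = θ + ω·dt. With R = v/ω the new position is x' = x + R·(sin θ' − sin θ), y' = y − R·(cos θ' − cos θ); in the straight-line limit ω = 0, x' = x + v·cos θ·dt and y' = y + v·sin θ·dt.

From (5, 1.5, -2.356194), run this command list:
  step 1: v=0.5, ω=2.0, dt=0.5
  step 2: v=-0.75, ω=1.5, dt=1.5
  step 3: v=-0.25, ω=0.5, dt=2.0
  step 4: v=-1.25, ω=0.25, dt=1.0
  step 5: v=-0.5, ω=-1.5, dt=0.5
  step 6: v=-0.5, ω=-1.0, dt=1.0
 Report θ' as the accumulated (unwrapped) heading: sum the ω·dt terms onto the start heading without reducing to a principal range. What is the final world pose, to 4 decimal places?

(4.2576, -0.7320, 0.3938)

step 1: θ'=-1.3562 (R=0.2500) → pose (4.9325, 1.2700, -1.3562)
step 2: θ'=0.8938 (R=-0.5000) → pose (4.0543, 1.4767, 0.8938)
step 3: θ'=1.8938 (R=-0.5000) → pose (3.9698, 1.0048, 1.8938)
step 4: θ'=2.1438 (R=-5.0000) → pose (4.5099, -0.1189, 2.1438)
step 5: θ'=1.3938 (R=0.3333) → pose (4.5579, -0.3583, 1.3938)
step 6: θ'=0.3938 (R=0.5000) → pose (4.2576, -0.7320, 0.3938)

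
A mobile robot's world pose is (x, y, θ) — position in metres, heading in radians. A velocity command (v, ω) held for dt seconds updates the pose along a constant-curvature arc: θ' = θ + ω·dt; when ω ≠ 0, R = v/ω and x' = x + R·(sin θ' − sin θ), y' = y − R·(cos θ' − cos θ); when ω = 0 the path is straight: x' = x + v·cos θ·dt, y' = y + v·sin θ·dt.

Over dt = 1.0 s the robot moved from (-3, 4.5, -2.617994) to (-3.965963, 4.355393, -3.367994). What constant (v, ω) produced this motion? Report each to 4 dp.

v = 1.0000, ω = -0.7500

Δθ = -3.367994 − -2.617994 = -0.750000
ω = Δθ/dt = -0.750000/1.0 = -0.7500
R = Δx/(sin θ' − sin θ) = -1.3333
v = R·ω = -1.3333·-0.7500 = 1.0000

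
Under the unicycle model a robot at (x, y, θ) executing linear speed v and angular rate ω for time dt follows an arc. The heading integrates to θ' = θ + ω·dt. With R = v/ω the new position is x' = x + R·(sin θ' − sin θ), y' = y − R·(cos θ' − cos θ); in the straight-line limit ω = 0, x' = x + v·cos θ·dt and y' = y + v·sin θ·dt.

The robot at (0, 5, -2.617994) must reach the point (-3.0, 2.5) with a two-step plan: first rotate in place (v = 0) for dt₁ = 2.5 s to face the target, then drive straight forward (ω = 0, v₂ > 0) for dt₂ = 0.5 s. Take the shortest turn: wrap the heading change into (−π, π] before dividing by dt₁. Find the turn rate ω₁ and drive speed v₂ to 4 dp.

ω₁ = 0.0685, v₂ = 7.8102

heading to target = atan2(2.5−5, -3−0) = -2.4469
Δθ = wrap(-2.4469 − -2.6180) = 0.1711; ω₁ = Δθ/dt₁ = 0.0685
distance = √((-3−0)² + (2.5−5)²) = 3.9051; v₂ = distance/dt₂ = 7.8102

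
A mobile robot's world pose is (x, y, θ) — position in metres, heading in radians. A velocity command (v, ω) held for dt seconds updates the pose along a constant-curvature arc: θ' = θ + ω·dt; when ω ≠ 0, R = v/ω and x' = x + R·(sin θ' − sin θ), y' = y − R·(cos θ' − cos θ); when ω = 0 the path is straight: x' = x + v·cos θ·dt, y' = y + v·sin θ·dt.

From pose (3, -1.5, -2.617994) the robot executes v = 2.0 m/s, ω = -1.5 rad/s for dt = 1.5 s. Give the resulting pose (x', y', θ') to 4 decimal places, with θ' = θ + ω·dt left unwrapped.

(1.0161, -0.1387, -4.8680)

θ' = -2.6180 + -1.5·1.5 = -4.8680
R = v/ω = 2.0/-1.5 = -1.3333
x' = 3 + -1.3333·(sin -4.8680 − sin -2.6180) = 1.0161
y' = -1.5 − -1.3333·(cos -4.8680 − cos -2.6180) = -0.1387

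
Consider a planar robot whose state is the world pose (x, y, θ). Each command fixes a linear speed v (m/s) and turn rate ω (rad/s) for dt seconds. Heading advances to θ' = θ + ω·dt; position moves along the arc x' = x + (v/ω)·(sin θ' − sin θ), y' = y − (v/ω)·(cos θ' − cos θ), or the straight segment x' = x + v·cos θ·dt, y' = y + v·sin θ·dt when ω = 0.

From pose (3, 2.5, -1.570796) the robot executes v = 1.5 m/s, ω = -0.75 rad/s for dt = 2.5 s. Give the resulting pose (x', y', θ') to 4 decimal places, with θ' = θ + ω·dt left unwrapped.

(0.4009, 0.5918, -3.4458)

θ' = -1.5708 + -0.75·2.5 = -3.4458
R = v/ω = 1.5/-0.75 = -2.0000
x' = 3 + -2.0000·(sin -3.4458 − sin -1.5708) = 0.4009
y' = 2.5 − -2.0000·(cos -3.4458 − cos -1.5708) = 0.5918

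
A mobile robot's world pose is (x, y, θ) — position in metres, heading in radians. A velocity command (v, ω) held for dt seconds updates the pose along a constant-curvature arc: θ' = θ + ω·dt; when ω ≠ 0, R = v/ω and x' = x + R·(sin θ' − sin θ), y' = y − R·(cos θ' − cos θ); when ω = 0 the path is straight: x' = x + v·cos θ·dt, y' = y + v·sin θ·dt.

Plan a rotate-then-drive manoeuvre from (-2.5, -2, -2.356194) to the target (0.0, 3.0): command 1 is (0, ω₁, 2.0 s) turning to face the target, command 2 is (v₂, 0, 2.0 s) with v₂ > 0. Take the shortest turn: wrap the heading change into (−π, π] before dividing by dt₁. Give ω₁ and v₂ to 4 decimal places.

ω₁ = -1.4099, v₂ = 2.7951

heading to target = atan2(3−-2, 0−-2.5) = 1.1071
Δθ = wrap(1.1071 − -2.3562) = -2.8198; ω₁ = Δθ/dt₁ = -1.4099
distance = √((0−-2.5)² + (3−-2)²) = 5.5902; v₂ = distance/dt₂ = 2.7951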